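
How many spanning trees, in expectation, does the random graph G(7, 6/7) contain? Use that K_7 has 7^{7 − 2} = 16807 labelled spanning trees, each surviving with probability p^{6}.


K_7 has 7^{7 − 2} = 16807 labelled spanning trees.
For each such spanning tree H, let X_H = 1 if all 6 edges of H are present in G. Then P[X_H = 1] = p^{6} = (6/7)^{6} = 46656/117649.
Summing the indicators: E[X] = Σ_H E[X_H] = 16807 · p^{6} = 16807 · 46656/117649 = 46656/7.
Numerically: E[X] ≈ 6.67e+03.

E[X] = 16807 · (6/7)^{6} = 46656/7 ≈ 6.67e+03.


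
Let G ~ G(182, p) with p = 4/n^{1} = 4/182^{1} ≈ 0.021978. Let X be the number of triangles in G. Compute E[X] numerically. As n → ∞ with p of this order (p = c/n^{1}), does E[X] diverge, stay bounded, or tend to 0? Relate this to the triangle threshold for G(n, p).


Number of potential triangles: C(182, 3) = 988260.
Each occurs with probability p³ ≈ (0.021978)³ ≈ 1.06161198e-05.
By linearity: E[X] = C(182, 3)·p³ ≈ 988260 · 1.06161198e-05 ≈ 10.491487.
Here α = 1, so p = 4/n is exactly at the triangle threshold p ~ 1/n. Asymptotically E[X] → c³/6 = 4³/6 = 32/3 ≈ 10.666667, a bounded constant. In this regime the triangle count is asymptotically Poisson(c³/6).

E[X] ≈ 10.491487; in regime p = Θ(1/n^{1}) E[X] stays bounded (at the triangle threshold p ~ 1/n).


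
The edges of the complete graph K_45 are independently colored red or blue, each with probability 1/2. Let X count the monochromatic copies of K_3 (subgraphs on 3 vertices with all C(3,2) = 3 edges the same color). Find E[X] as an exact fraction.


Let X = Σ_S X_S over the C(45, 3) = 14190 subsets S of size 3, where X_S = 1 if the K_3 on S is monochromatic.
For a fixed S, the K_3 on S has C(3, 2) = 3 edges. P[all 3 edges red] = (1/2)^3, and likewise for blue, so P[monochromatic] = 2·(1/2)^3 = 2^{1 − 3} = 1/4.
Summing: E[X] = C(45, 3) · 2^{1 − 3} = 14190 · 1/4 = 7095/2.
Numerically: E[X] ≈ 3547.500000.

E[X] = C(45,3)·2^(1−C(3,2)) = 7095/2 ≈ 3547.500000.


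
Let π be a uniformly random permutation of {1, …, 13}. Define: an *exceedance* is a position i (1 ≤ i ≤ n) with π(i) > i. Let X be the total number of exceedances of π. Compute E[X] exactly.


Write X = Σ_{i=1}^{13} X_i, where X_i = 1_{π(i) > i}.
For each fixed i, π(i) is uniform over {1, …, 13} (marginal of a uniform permutation), so P[π(i) > i] = (n − i)/n. Summing: Σ_{i=1}^{13} (n − i)/n = (0 + 1 + … + 12)/13 = 13(13 − 1)/(2·13) = (13 − 1)/2.
Hence E[X] = Σ_{i=1}^{13} (13 − i)/13 = 6 ≈ 6.000.

E[X] = 6 = 6.000.


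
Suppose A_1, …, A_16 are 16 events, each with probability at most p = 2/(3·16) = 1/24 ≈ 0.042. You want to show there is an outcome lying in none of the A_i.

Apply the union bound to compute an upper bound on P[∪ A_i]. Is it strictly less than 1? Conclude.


Union bound: P[∪_{i=1}^{16} A_i] ≤ Σ_i P[A_i] ≤ 16·p = 16·(1/24) = 2/3.
Numerically: 2/3 ≈ 0.667.
Is 2/3 < 1? YES.
Since P[∪ A_i] ≤ 2/3 < 1, the complement has P[∩ A_i^c] ≥ 1 − 2/3 = 1/3 > 0, so some outcome avoids every A_i.

16·p = 2/3 ≈ 0.667; existence CERTIFIED by the union bound.


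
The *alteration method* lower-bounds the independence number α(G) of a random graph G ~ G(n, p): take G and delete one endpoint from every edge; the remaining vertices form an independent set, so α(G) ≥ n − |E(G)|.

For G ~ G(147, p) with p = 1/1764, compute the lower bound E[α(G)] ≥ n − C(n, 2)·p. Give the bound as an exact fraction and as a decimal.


E[|E(G)|] = C(147, 2)·p = 10731 · (1/1764) = 73/12.
E[α(G)] ≥ n − E[|E(G)|] = 147 − 73/12 = 1691/12.
Numerically: ≈ 140.9167.
(This is only a lower bound; the true E[α(G)] may be larger.)

E[α(G)] ≥ 1691/12 ≈ 140.9167.


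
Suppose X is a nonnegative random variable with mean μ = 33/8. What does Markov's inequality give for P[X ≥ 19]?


μ = E[X] = 33/8, a = 19.
Markov: P[X ≥ 19] ≤ μ/a = (33/8)/19 = 33/152.
Numerically: ≈ 0.2171.
(Since a = 19 > μ = 4.1250, the bound 33/152 is < 1 and informative.)

P[X ≥ 19] ≤ 33/152 ≈ 0.2171.


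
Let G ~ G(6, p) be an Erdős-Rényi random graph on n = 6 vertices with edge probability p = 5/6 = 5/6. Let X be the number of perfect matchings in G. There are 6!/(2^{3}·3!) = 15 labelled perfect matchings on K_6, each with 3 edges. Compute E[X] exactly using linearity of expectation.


K_6 has 6!/(2^{3}·3!) = 15 labelled perfect matchings.
For each such perfect matching H, let X_H = 1 if all 3 edges of H are present in G. Then P[X_H = 1] = p^{3} = (5/6)^{3} = 125/216.
By linearity: E[X] = Σ_H E[X_H] = 15 · p^{3} = 15 · 125/216 = 625/72.
Numerically: E[X] ≈ 8.68056.

E[X] = 15 · (5/6)^{3} = 625/72 ≈ 8.68056.


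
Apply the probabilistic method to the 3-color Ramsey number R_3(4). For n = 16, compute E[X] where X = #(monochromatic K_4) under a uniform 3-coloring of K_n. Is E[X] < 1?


E[X] = C(16, 4) · 3^{1 − 6} = 1820 · 3^{−5} = 1820/243.
As a reduced fraction: E[X] = 1820/243 ≈ 7.48971.
Is E[X] < 1? NO.
Since E[X] ≥ 1, the first-moment bound is inconclusive at n = 16; it does NOT by itself certify R_3(4) > 16.

E[X] = 1820/243 ≈ 7.48971; E[X] ≥ 1; first-moment method inconclusive here.


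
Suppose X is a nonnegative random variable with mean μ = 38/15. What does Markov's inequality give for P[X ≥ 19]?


μ = E[X] = 38/15, a = 19.
Markov: P[X ≥ 19] ≤ μ/a = (38/15)/19 = 2/15.
Numerically: ≈ 0.1333.
(Since a = 19 > μ = 2.5333, the bound 2/15 is < 1 and informative.)

P[X ≥ 19] ≤ 2/15 ≈ 0.1333.


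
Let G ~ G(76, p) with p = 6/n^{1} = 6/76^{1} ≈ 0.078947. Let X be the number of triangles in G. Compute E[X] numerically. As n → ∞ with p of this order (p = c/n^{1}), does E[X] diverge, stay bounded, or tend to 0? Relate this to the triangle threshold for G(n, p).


Number of potential triangles: C(76, 3) = 70300.
Each occurs with probability p³ ≈ (0.078947)³ ≈ 4.9205424e-04.
By linearity: E[X] = C(76, 3)·p³ ≈ 70300 · 4.9205424e-04 ≈ 34.59141.
Here α = 1, so p = 6/n is exactly at the triangle threshold p ~ 1/n. Asymptotically E[X] → c³/6 = 6³/6 = 36 ≈ 36.00000, a bounded constant. In this regime the triangle count is asymptotically Poisson(c³/6).

E[X] ≈ 34.59141; in regime p = Θ(1/n^{1}) E[X] stays bounded (at the triangle threshold p ~ 1/n).


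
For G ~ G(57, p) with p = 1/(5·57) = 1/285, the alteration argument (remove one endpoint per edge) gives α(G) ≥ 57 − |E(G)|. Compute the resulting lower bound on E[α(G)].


E[|E(G)|] = C(57, 2)·p = 1596 · (1/285) = 28/5.
E[α(G)] ≥ n − E[|E(G)|] = 57 − 28/5 = 257/5.
Numerically: ≈ 51.400.
(This is only a lower bound; the true E[α(G)] may be larger.)

E[α(G)] ≥ 257/5 ≈ 51.400.


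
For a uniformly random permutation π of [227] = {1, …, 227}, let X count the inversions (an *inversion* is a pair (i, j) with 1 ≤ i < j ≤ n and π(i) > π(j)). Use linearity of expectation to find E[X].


Write X = Σ X_I over the C(227, 2) = 25651 pairs i < j, with X_I the indicator of one inversion.
There are 25651 indicators.
For each fixed pair i < j, the values π(i) and π(j) are two distinct elements of {1, …, 227} in uniformly random order; by symmetry P[π(i) > π(j)] = 1/2.
By linearity: E[X] = 25651 · (1/2) = C(227, 2) · (1/2) = 25651/2 = 25651/2 ≈ 12825.50000.

E[X] = 25651/2 = 12825.50000.


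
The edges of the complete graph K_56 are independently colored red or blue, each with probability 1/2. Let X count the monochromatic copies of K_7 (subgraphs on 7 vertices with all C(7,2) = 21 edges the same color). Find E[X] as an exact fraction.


Let X = Σ_S X_S over the C(56, 7) = 231917400 subsets S of size 7, where X_S = 1 if the K_7 on S is monochromatic.
For a fixed S, the K_7 on S has C(7, 2) = 21 edges. P[all 21 edges red] = (1/2)^21, and likewise for blue, so P[monochromatic] = 2·(1/2)^21 = 2^{1 − 21} = 1/1048576.
By linearity: E[X] = C(56, 7) · 2^{1 − 21} = 231917400 · 1/1048576 = 28989675/131072.
Numerically: E[X] ≈ 221.1737.

E[X] = C(56,7)·2^(1−C(7,2)) = 28989675/131072 ≈ 221.1737.


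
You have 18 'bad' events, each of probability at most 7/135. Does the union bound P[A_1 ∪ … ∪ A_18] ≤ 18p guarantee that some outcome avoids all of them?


Union bound: P[∪_{i=1}^{18} A_i] ≤ Σ_i P[A_i] ≤ 18·p = 18·(7/135) = 14/15.
Numerically: 14/15 ≈ 0.9333.
Is 14/15 < 1? YES.
Since P[∪ A_i] ≤ 14/15 < 1, the complement has P[∩ A_i^c] ≥ 1 − 14/15 = 1/15 > 0, so some outcome avoids every A_i.

18·p = 14/15 ≈ 0.9333; existence CERTIFIED by the union bound.


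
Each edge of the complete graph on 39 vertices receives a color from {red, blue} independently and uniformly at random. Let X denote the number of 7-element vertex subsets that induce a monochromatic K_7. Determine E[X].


Let X = Σ_S X_S over the C(39, 7) = 15380937 subsets S of size 7, where X_S = 1 if the K_7 on S is monochromatic.
For a fixed S, the K_7 on S has C(7, 2) = 21 edges. P[all 21 edges red] = (1/2)^21, and likewise for blue, so P[monochromatic] = 2·(1/2)^21 = 2^{1 − 21} = 1/1048576.
Summing: E[X] = C(39, 7) · 2^{1 − 21} = 15380937 · 1/1048576 = 15380937/1048576.
Numerically: E[X] ≈ 14.66840.

E[X] = C(39,7)·2^(1−C(7,2)) = 15380937/1048576 ≈ 14.66840.


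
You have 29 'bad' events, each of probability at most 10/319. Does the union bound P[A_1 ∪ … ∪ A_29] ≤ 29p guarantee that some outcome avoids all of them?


Union bound: P[∪_{i=1}^{29} A_i] ≤ Σ_i P[A_i] ≤ 29·p = 29·(10/319) = 10/11.
Numerically: 10/11 ≈ 0.9091.
Is 10/11 < 1? YES.
Since P[∪ A_i] ≤ 10/11 < 1, the complement has P[∩ A_i^c] ≥ 1 − 10/11 = 1/11 > 0, so some outcome avoids every A_i.

29·p = 10/11 ≈ 0.9091; existence CERTIFIED by the union bound.


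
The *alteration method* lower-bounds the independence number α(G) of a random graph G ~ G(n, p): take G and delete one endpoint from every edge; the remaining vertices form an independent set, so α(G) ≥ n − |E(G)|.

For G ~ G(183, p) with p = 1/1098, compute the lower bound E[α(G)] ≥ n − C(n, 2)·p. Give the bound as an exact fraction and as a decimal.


E[|E(G)|] = C(183, 2)·p = 16653 · (1/1098) = 91/6.
E[α(G)] ≥ n − E[|E(G)|] = 183 − 91/6 = 1007/6.
Numerically: ≈ 167.833.
(This is only a lower bound; the true E[α(G)] may be larger.)

E[α(G)] ≥ 1007/6 ≈ 167.833.


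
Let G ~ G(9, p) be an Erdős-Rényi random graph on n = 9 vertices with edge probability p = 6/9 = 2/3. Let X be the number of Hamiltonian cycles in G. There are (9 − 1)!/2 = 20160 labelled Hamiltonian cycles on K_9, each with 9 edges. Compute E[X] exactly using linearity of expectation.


K_9 has (9 − 1)!/2 = 20160 labelled Hamiltonian cycles.
For each such Hamiltonian cycle H, let X_H = 1 if all 9 edges of H are present in G. Then P[X_H = 1] = p^{9} = (2/3)^{9} = 512/19683.
By linearity: E[X] = Σ_H E[X_H] = 20160 · p^{9} = 20160 · 512/19683 = 1146880/2187.
Numerically: E[X] ≈ 524.41.

E[X] = 20160 · (2/3)^{9} = 1146880/2187 ≈ 524.41.


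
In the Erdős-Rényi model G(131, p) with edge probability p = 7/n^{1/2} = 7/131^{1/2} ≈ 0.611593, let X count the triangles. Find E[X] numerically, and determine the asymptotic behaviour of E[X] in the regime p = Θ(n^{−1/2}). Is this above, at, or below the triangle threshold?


Number of potential triangles: C(131, 3) = 366145.
Each occurs with probability p³ ≈ (0.611593)³ ≈ 2.28763734e-01.
By linearity: E[X] = C(131, 3)·p³ ≈ 366145 · 2.28763734e-01 ≈ 83760.697356.
Since α = 1/2 < 1, p = c/n^{1/2} ≫ 1/n is above the triangle threshold p ~ 1/n. Asymptotically E[X] ~ (c³/6)·n^{3(1−α)} = (7³/6)·n^{1.5} → ∞; triangles are abundant w.h.p.

E[X] ≈ 83760.697356; in regime p = Θ(1/n^{1/2}) E[X] diverges (above the triangle threshold p ~ 1/n).


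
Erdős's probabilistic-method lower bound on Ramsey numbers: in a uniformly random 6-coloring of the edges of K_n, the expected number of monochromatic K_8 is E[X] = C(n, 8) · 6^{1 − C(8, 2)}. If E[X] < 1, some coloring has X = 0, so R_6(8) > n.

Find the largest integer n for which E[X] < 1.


We need C(n, 8) · 6^{1 − 28} < 1, i.e. C(n, 8) < 6^{28 − 1} = 1023490369077469249536.
Check values of n near the boundary:
  n = 1590: C(1590, 8) = 995397314198933813310; 995397314198933813310 < 1023490369077469249536? YES
  n = 1591: C(1591, 8) = 1000427749141189953870; 1000427749141189953870 < 1023490369077469249536? YES
  n = 1592: C(1592, 8) = 1005480414540892933435; 1005480414540892933435 < 1023490369077469249536? YES
  n = 1593: C(1593, 8) = 1010555394551193970323; 1010555394551193970323 < 1023490369077469249536? YES
  n = 1594: C(1594, 8) = 1015652773590544255167; 1015652773590544255167 < 1023490369077469249536? YES
  n = 1595: C(1595, 8) = 1020772636343363633895; 1020772636343363633895 < 1023490369077469249536? YES
  n = 1596: C(1596, 8) = 1025915067760710553965; 1025915067760710553965 < 1023490369077469249536? NO
  n = 1597: C(1597, 8) = 1031080153060953275445; 1031080153060953275445 < 1023490369077469249536? NO
  n = 1598: C(1598, 8) = 1036267977730442348529; 1036267977730442348529 < 1023490369077469249536? NO
The largest n with C(n, 8) < 1023490369077469249536 is n = 1595 (where E[X] = 113419181815929292655/113721152119718805504 ≈ 0.99734). Hence R_6(8) > 1595, i.e. R_6(8) ≥ 1596.

Largest n = 1595; hence R_6(8) > 1595.


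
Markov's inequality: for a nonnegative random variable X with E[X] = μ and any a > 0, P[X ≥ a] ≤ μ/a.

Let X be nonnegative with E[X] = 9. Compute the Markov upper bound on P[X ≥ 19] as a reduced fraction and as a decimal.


μ = E[X] = 9, a = 19.
Markov: P[X ≥ 19] ≤ μ/a = (9)/19 = 9/19.
Numerically: ≈ 0.474.
(Since a = 19 > μ = 9.000, the bound 9/19 is < 1 and informative.)

P[X ≥ 19] ≤ 9/19 ≈ 0.474.


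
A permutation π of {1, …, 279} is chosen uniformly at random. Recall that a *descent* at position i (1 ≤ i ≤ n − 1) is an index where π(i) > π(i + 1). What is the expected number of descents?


Write X = Σ X_I over i = 1, …, 278, with X_I the indicator of one descent.
There are 278 indicators.
For each fixed i, the pair (π(i), π(i+1)) is a uniformly random ordered pair of distinct values from {1, …, 279}; by symmetry P[π(i) > π(i+1)] = 1/2.
By linearity: E[X] = 278 · (1/2) = (279 − 1) · (1/2) = 139 ≈ 139.000.

E[X] = 139 = 139.000.


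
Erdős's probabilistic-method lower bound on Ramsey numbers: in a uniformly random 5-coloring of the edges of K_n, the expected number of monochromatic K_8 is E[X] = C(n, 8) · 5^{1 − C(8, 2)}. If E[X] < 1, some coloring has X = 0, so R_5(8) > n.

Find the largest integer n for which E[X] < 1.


We need C(n, 8) · 5^{1 − 28} < 1, i.e. C(n, 8) < 5^{28 − 1} = 7450580596923828125.
Check values of n near the boundary:
  n = 861: C(861, 8) = 7250034996615275865; 7250034996615275865 < 7450580596923828125? YES
  n = 862: C(862, 8) = 7317951015318931845; 7317951015318931845 < 7450580596923828125? YES
  n = 863: C(863, 8) = 7386423071602617757; 7386423071602617757 < 7450580596923828125? YES
  n = 864: C(864, 8) = 7455455062926006708; 7455455062926006708 < 7450580596923828125? NO
The largest n with C(n, 8) < 7450580596923828125 is n = 863 (where E[X] = 7386423071602617757/7450580596923828125 ≈ 0.991389). Hence R_5(8) > 863, i.e. R_5(8) ≥ 864.

Largest n = 863; hence R_5(8) > 863.


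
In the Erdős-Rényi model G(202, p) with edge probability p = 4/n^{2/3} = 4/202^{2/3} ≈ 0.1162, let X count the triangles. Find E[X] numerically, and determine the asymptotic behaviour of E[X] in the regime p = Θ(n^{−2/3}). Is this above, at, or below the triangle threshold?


Number of potential triangles: C(202, 3) = 1353400.
Each occurs with probability p³ ≈ (0.1162)³ ≈ 1.568474e-03.
By linearity: E[X] = C(202, 3)·p³ ≈ 1353400 · 1.568474e-03 ≈ 2122.7723.
Since α = 2/3 < 1, p = c/n^{2/3} ≫ 1/n is above the triangle threshold p ~ 1/n. Asymptotically E[X] ~ (c³/6)·n^{3(1−α)} = (4³/6)·n^{1} → ∞; triangles are abundant w.h.p.

E[X] ≈ 2122.7723; in regime p = Θ(1/n^{2/3}) E[X] diverges (above the triangle threshold p ~ 1/n).


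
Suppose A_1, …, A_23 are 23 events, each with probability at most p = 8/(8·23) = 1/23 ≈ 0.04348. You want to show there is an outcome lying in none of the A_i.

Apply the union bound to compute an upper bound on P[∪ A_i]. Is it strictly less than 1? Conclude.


Union bound: P[∪_{i=1}^{23} A_i] ≤ Σ_i P[A_i] ≤ 23·p = 23·(1/23) = 1.
Numerically: 1 ≈ 1.00000.
Is 1 < 1? NO.
Since the bound 1 is ≥ 1, the union bound is uninformative here; it does NOT by itself certify existence.

23·p = 1 ≈ 1.00000; existence NOT certified by the union bound.


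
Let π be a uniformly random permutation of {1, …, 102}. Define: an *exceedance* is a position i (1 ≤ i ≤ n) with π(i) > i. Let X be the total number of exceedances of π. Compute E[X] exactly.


Write X = Σ_{i=1}^{102} X_i, where X_i = 1_{π(i) > i}.
For each fixed i, π(i) is uniform over {1, …, 102} (marginal of a uniform permutation), so P[π(i) > i] = (n − i)/n. Summing: Σ_{i=1}^{102} (n − i)/n = (0 + 1 + … + 101)/102 = 102(102 − 1)/(2·102) = (102 − 1)/2.
Hence E[X] = Σ_{i=1}^{102} (102 − i)/102 = 101/2 ≈ 50.5000.

E[X] = 101/2 = 50.5000.


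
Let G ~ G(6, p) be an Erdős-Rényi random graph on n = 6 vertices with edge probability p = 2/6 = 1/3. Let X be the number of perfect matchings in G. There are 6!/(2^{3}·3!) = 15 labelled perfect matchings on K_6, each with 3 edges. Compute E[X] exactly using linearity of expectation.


K_6 has 6!/(2^{3}·3!) = 15 labelled perfect matchings.
For each such perfect matching H, let X_H = 1 if all 3 edges of H are present in G. Then P[X_H = 1] = p^{3} = (1/3)^{3} = 1/27.
By linearity of expectation: E[X] = Σ_H E[X_H] = 15 · p^{3} = 15 · 1/27 = 5/9.
Numerically: E[X] ≈ 0.55556.

E[X] = 15 · (1/3)^{3} = 5/9 ≈ 0.55556.


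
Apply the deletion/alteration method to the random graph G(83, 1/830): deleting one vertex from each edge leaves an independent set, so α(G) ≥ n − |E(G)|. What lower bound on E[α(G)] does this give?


E[|E(G)|] = C(83, 2)·p = 3403 · (1/830) = 41/10.
E[α(G)] ≥ n − E[|E(G)|] = 83 − 41/10 = 789/10.
Numerically: ≈ 78.9000.
(This is only a lower bound; the true E[α(G)] may be larger.)

E[α(G)] ≥ 789/10 ≈ 78.9000.


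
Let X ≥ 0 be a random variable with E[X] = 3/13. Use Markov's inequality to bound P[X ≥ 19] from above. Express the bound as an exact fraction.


μ = E[X] = 3/13, a = 19.
Markov: P[X ≥ 19] ≤ μ/a = (3/13)/19 = 3/247.
Numerically: ≈ 0.0121.
(Since a = 19 > μ = 0.2308, the bound 3/247 is < 1 and informative.)

P[X ≥ 19] ≤ 3/247 ≈ 0.0121.


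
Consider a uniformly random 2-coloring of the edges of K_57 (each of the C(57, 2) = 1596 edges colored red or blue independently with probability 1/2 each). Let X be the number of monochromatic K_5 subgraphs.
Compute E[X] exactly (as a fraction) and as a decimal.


Let X = Σ_S X_S over the C(57, 5) = 4187106 subsets S of size 5, where X_S = 1 if the K_5 on S is monochromatic.
For a fixed S, the K_5 on S has C(5, 2) = 10 edges. P[all 10 edges red] = (1/2)^10, and likewise for blue, so P[monochromatic] = 2·(1/2)^10 = 2^{1 − 10} = 1/512.
By linearity: E[X] = C(57, 5) · 2^{1 − 10} = 4187106 · 1/512 = 2093553/256.
Numerically: E[X] ≈ 8177.941.

E[X] = C(57,5)·2^(1−C(5,2)) = 2093553/256 ≈ 8177.941.


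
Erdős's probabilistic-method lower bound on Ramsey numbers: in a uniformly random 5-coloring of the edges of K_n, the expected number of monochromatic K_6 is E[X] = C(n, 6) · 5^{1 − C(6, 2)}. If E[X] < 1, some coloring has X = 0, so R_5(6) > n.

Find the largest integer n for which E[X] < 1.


We need C(n, 6) · 5^{1 − 15} < 1, i.e. C(n, 6) < 5^{15 − 1} = 6103515625.
Check values of n near the boundary:
  n = 127: C(127, 6) = 5169379425; 5169379425 < 6103515625? YES
  n = 128: C(128, 6) = 5423611200; 5423611200 < 6103515625? YES
  n = 129: C(129, 6) = 5688177600; 5688177600 < 6103515625? YES
  n = 130: C(130, 6) = 5963412000; 5963412000 < 6103515625? YES
  n = 131: C(131, 6) = 6249655776; 6249655776 < 6103515625? NO
  n = 132: C(132, 6) = 6547258432; 6547258432 < 6103515625? NO
  n = 133: C(133, 6) = 6856577728; 6856577728 < 6103515625? NO
The largest n with C(n, 6) < 6103515625 is n = 130 (where E[X] = 47707296/48828125 ≈ 0.9770454). Hence R_5(6) > 130, i.e. R_5(6) ≥ 131.

Largest n = 130; hence R_5(6) > 130.


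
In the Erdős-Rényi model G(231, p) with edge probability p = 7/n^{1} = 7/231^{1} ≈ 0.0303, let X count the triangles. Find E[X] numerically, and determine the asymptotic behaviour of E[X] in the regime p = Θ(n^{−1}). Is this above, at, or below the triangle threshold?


Number of potential triangles: C(231, 3) = 2027795.
Each occurs with probability p³ ≈ (0.0303)³ ≈ 2.78265e-05.
By linearity: E[X] = C(231, 3)·p³ ≈ 2027795 · 2.78265e-05 ≈ 56.426.
Here α = 1, so p = 7/n is exactly at the triangle threshold p ~ 1/n. Asymptotically E[X] → c³/6 = 7³/6 = 343/6 ≈ 57.167, a bounded constant. In this regime the triangle count is asymptotically Poisson(c³/6).

E[X] ≈ 56.426; in regime p = Θ(1/n^{1}) E[X] stays bounded (at the triangle threshold p ~ 1/n).


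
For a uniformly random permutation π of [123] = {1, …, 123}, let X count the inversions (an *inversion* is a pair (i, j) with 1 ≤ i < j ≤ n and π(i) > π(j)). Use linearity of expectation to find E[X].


Write X = Σ X_I over the C(123, 2) = 7503 pairs i < j, with X_I the indicator of one inversion.
There are 7503 indicators.
For each fixed pair i < j, the values π(i) and π(j) are two distinct elements of {1, …, 123} in uniformly random order; by symmetry P[π(i) > π(j)] = 1/2.
By linearity: E[X] = 7503 · (1/2) = C(123, 2) · (1/2) = 7503/2 = 7503/2 ≈ 3751.50000.

E[X] = 7503/2 = 3751.50000.


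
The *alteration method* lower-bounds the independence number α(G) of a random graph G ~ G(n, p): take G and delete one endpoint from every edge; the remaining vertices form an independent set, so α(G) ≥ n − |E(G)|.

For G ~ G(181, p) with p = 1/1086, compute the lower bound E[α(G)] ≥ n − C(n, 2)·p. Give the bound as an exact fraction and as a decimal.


E[|E(G)|] = C(181, 2)·p = 16290 · (1/1086) = 15.
E[α(G)] ≥ n − E[|E(G)|] = 181 − 15 = 166.
Numerically: ≈ 166.0000.
(This is only a lower bound; the true E[α(G)] may be larger.)

E[α(G)] ≥ 166 ≈ 166.0000.


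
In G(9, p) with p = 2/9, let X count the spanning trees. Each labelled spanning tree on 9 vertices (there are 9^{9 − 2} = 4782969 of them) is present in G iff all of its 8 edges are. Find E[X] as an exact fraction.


K_9 has 9^{9 − 2} = 4782969 labelled spanning trees.
For each such spanning tree H, let X_H = 1 if all 8 edges of H are present in G. Then P[X_H = 1] = p^{8} = (2/9)^{8} = 256/43046721.
By linearity of expectation: E[X] = Σ_H E[X_H] = 4782969 · p^{8} = 4782969 · 256/43046721 = 256/9.
Numerically: E[X] ≈ 28.4.

E[X] = 4782969 · (2/9)^{8} = 256/9 ≈ 28.4.


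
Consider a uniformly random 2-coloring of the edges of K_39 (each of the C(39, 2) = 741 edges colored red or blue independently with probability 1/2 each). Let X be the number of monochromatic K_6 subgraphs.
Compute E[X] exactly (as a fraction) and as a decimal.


Let X = Σ_S X_S over the C(39, 6) = 3262623 subsets S of size 6, where X_S = 1 if the K_6 on S is monochromatic.
For a fixed S, the K_6 on S has C(6, 2) = 15 edges. P[all 15 edges red] = (1/2)^15, and likewise for blue, so P[monochromatic] = 2·(1/2)^15 = 2^{1 − 15} = 1/16384.
By linearity of expectation: E[X] = C(39, 6) · 2^{1 − 15} = 3262623 · 1/16384 = 3262623/16384.
Numerically: E[X] ≈ 199.13470.

E[X] = C(39,6)·2^(1−C(6,2)) = 3262623/16384 ≈ 199.13470.


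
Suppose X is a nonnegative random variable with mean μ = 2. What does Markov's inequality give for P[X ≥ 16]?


μ = E[X] = 2, a = 16.
Markov: P[X ≥ 16] ≤ μ/a = (2)/16 = 1/8.
Numerically: ≈ 0.12500.
(Since a = 16 > μ = 2.00000, the bound 1/8 is < 1 and informative.)

P[X ≥ 16] ≤ 1/8 ≈ 0.12500.


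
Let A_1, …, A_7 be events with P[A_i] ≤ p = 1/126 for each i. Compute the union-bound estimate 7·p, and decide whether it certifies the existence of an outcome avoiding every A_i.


Union bound: P[∪_{i=1}^{7} A_i] ≤ Σ_i P[A_i] ≤ 7·p = 7·(1/126) = 1/18.
Numerically: 1/18 ≈ 0.056.
Is 1/18 < 1? YES.
Since P[∪ A_i] ≤ 1/18 < 1, the complement has P[∩ A_i^c] ≥ 1 − 1/18 = 17/18 > 0, so some outcome avoids every A_i.

7·p = 1/18 ≈ 0.056; existence CERTIFIED by the union bound.


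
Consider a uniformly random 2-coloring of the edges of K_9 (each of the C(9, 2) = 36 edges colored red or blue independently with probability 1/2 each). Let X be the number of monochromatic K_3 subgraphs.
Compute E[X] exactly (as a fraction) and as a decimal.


Let X = Σ_S X_S over the C(9, 3) = 84 subsets S of size 3, where X_S = 1 if the K_3 on S is monochromatic.
For a fixed S, the K_3 on S has C(3, 2) = 3 edges. P[all 3 edges red] = (1/2)^3, and likewise for blue, so P[monochromatic] = 2·(1/2)^3 = 2^{1 − 3} = 1/4.
By linearity: E[X] = C(9, 3) · 2^{1 − 3} = 84 · 1/4 = 21.
Numerically: E[X] ≈ 21.00000.

E[X] = C(9,3)·2^(1−C(3,2)) = 21 ≈ 21.00000.


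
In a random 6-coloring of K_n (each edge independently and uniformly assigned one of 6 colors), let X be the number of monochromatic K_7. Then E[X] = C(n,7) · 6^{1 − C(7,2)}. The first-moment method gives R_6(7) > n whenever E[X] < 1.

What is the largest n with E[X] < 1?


We need C(n, 7) · 6^{1 − 21} < 1, i.e. C(n, 7) < 6^{21 − 1} = 3656158440062976.
Check values of n near the boundary:
  n = 566: C(566, 7) = 3557206237959440; 3557206237959440 < 3656158440062976? YES
  n = 567: C(567, 7) = 3601671315933933; 3601671315933933 < 3656158440062976? YES
  n = 568: C(568, 7) = 3646611956239704; 3646611956239704 < 3656158440062976? YES
  n = 569: C(569, 7) = 3692032389858348; 3692032389858348 < 3656158440062976? NO
  n = 570: C(570, 7) = 3737936877831720; 3737936877831720 < 3656158440062976? NO
The largest n with C(n, 7) < 3656158440062976 is n = 568 (where E[X] = 16882462760369/16926659444736 ≈ 0.9973889). Hence R_6(7) > 568, i.e. R_6(7) ≥ 569.

Largest n = 568; hence R_6(7) > 568.


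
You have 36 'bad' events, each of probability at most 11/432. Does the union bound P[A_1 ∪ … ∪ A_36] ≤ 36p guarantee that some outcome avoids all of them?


Union bound: P[∪_{i=1}^{36} A_i] ≤ Σ_i P[A_i] ≤ 36·p = 36·(11/432) = 11/12.
Numerically: 11/12 ≈ 0.9166667.
Is 11/12 < 1? YES.
Since P[∪ A_i] ≤ 11/12 < 1, the complement has P[∩ A_i^c] ≥ 1 − 11/12 = 1/12 > 0, so some outcome avoids every A_i.

36·p = 11/12 ≈ 0.9166667; existence CERTIFIED by the union bound.


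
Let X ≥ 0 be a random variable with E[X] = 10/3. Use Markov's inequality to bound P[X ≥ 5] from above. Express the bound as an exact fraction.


μ = E[X] = 10/3, a = 5.
Markov: P[X ≥ 5] ≤ μ/a = (10/3)/5 = 2/3.
Numerically: ≈ 0.6667.
(Since a = 5 > μ = 3.3333, the bound 2/3 is < 1 and informative.)

P[X ≥ 5] ≤ 2/3 ≈ 0.6667.


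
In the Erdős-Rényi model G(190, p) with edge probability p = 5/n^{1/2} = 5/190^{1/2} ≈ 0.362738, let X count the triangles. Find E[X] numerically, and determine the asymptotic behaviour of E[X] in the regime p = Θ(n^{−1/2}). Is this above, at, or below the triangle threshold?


Number of potential triangles: C(190, 3) = 1125180.
Each occurs with probability p³ ≈ (0.362738)³ ≈ 4.77287007e-02.
By linearity: E[X] = C(190, 3)·p³ ≈ 1125180 · 4.77287007e-02 ≈ 53703.379414.
Since α = 1/2 < 1, p = c/n^{1/2} ≫ 1/n is above the triangle threshold p ~ 1/n. Asymptotically E[X] ~ (c³/6)·n^{3(1−α)} = (5³/6)·n^{1.5} → ∞; triangles are abundant w.h.p.

E[X] ≈ 53703.379414; in regime p = Θ(1/n^{1/2}) E[X] diverges (above the triangle threshold p ~ 1/n).


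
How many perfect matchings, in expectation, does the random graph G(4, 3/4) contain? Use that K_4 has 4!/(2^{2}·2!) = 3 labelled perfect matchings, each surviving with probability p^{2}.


K_4 has 4!/(2^{2}·2!) = 3 labelled perfect matchings.
For each such perfect matching H, let X_H = 1 if all 2 edges of H are present in G. Then P[X_H = 1] = p^{2} = (3/4)^{2} = 9/16.
By linearity: E[X] = Σ_H E[X_H] = 3 · p^{2} = 3 · 9/16 = 27/16.
Numerically: E[X] ≈ 1.6875.

E[X] = 3 · (3/4)^{2} = 27/16 ≈ 1.6875.


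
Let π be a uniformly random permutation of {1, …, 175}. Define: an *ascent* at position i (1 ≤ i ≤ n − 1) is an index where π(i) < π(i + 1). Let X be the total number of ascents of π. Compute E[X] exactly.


Write X = Σ X_I over i = 1, …, 174, with X_I the indicator of one ascent.
There are 174 indicators.
For each fixed i, the pair (π(i), π(i+1)) is a uniformly random ordered pair of distinct values from {1, …, 175}; by symmetry P[π(i) < π(i+1)] = 1/2.
By linearity: E[X] = 174 · (1/2) = (175 − 1) · (1/2) = 87 ≈ 87.000.

E[X] = 87 = 87.000.


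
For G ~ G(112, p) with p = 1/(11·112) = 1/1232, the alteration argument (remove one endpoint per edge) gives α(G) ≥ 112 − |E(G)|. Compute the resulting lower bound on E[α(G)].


E[|E(G)|] = C(112, 2)·p = 6216 · (1/1232) = 111/22.
E[α(G)] ≥ n − E[|E(G)|] = 112 − 111/22 = 2353/22.
Numerically: ≈ 106.955.
(This is only a lower bound; the true E[α(G)] may be larger.)

E[α(G)] ≥ 2353/22 ≈ 106.955.


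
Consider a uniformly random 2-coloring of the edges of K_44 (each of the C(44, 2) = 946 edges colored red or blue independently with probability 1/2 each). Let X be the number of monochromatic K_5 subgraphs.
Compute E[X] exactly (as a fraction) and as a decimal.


Let X = Σ_S X_S over the C(44, 5) = 1086008 subsets S of size 5, where X_S = 1 if the K_5 on S is monochromatic.
For a fixed S, the K_5 on S has C(5, 2) = 10 edges. P[all 10 edges red] = (1/2)^10, and likewise for blue, so P[monochromatic] = 2·(1/2)^10 = 2^{1 − 10} = 1/512.
By linearity of expectation: E[X] = C(44, 5) · 2^{1 − 10} = 1086008 · 1/512 = 135751/64.
Numerically: E[X] ≈ 2121.109375.

E[X] = C(44,5)·2^(1−C(5,2)) = 135751/64 ≈ 2121.109375.


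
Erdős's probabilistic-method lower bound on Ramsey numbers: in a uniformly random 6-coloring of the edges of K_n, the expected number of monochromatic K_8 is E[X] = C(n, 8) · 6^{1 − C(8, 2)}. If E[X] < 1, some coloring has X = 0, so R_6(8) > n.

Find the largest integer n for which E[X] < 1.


We need C(n, 8) · 6^{1 − 28} < 1, i.e. C(n, 8) < 6^{28 − 1} = 1023490369077469249536.
Check values of n near the boundary:
  n = 1591: C(1591, 8) = 1000427749141189953870; 1000427749141189953870 < 1023490369077469249536? YES
  n = 1592: C(1592, 8) = 1005480414540892933435; 1005480414540892933435 < 1023490369077469249536? YES
  n = 1593: C(1593, 8) = 1010555394551193970323; 1010555394551193970323 < 1023490369077469249536? YES
  n = 1594: C(1594, 8) = 1015652773590544255167; 1015652773590544255167 < 1023490369077469249536? YES
  n = 1595: C(1595, 8) = 1020772636343363633895; 1020772636343363633895 < 1023490369077469249536? YES
  n = 1596: C(1596, 8) = 1025915067760710553965; 1025915067760710553965 < 1023490369077469249536? NO
The largest n with C(n, 8) < 1023490369077469249536 is n = 1595 (where E[X] = 113419181815929292655/113721152119718805504 ≈ 0.99734). Hence R_6(8) > 1595, i.e. R_6(8) ≥ 1596.

Largest n = 1595; hence R_6(8) > 1595.


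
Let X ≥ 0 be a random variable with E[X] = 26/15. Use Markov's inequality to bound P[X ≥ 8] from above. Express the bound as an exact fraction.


μ = E[X] = 26/15, a = 8.
Markov: P[X ≥ 8] ≤ μ/a = (26/15)/8 = 13/60.
Numerically: ≈ 0.217.
(Since a = 8 > μ = 1.733, the bound 13/60 is < 1 and informative.)

P[X ≥ 8] ≤ 13/60 ≈ 0.217.


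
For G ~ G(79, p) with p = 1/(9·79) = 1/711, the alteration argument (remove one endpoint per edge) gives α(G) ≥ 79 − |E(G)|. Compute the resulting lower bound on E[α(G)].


E[|E(G)|] = C(79, 2)·p = 3081 · (1/711) = 13/3.
E[α(G)] ≥ n − E[|E(G)|] = 79 − 13/3 = 224/3.
Numerically: ≈ 74.6667.
(This is only a lower bound; the true E[α(G)] may be larger.)

E[α(G)] ≥ 224/3 ≈ 74.6667.


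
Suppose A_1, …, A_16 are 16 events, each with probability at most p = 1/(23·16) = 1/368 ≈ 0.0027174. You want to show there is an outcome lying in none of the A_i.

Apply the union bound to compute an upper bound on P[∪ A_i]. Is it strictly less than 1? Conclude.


Union bound: P[∪_{i=1}^{16} A_i] ≤ Σ_i P[A_i] ≤ 16·p = 16·(1/368) = 1/23.
Numerically: 1/23 ≈ 0.0434783.
Is 1/23 < 1? YES.
Since P[∪ A_i] ≤ 1/23 < 1, the complement has P[∩ A_i^c] ≥ 1 − 1/23 = 22/23 > 0, so some outcome avoids every A_i.

16·p = 1/23 ≈ 0.0434783; existence CERTIFIED by the union bound.


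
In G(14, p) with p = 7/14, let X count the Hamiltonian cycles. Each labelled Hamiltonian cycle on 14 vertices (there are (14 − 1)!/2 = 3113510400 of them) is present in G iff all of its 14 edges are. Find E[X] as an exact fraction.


K_14 has (14 − 1)!/2 = 3113510400 labelled Hamiltonian cycles.
For each such Hamiltonian cycle H, let X_H = 1 if all 14 edges of H are present in G. Then P[X_H = 1] = p^{14} = (1/2)^{14} = 1/16384.
By linearity: E[X] = Σ_H E[X_H] = 3113510400 · p^{14} = 3113510400 · 1/16384 = 6081075/32.
Numerically: E[X] ≈ 1.9e+05.

E[X] = 3113510400 · (1/2)^{14} = 6081075/32 ≈ 1.9e+05.


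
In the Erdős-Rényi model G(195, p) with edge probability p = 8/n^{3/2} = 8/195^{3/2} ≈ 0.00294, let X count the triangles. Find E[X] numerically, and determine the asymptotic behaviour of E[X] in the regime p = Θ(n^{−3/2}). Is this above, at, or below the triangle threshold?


Number of potential triangles: C(195, 3) = 1216865.
Each occurs with probability p³ ≈ (0.00294)³ ≈ 2.53580e-08.
By linearity: E[X] = C(195, 3)·p³ ≈ 1216865 · 2.53580e-08 ≈ 0.031.
Since α = 3/2 > 1, p = c/n^{3/2} = o(1/n) is below the triangle threshold p ~ 1/n. Asymptotically E[X] ~ (c³/6)·n^{3(1−α)} = (8³/6)·n^{-1.5} → 0, so by Markov's inequality G has no triangles w.h.p.

E[X] ≈ 0.031; in regime p = Θ(1/n^{3/2}) E[X] tends to 0 (below the triangle threshold p ~ 1/n).


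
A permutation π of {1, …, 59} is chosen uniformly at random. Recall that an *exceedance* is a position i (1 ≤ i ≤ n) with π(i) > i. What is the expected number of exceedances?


Write X = Σ_{i=1}^{59} X_i, where X_i = 1_{π(i) > i}.
For each fixed i, π(i) is uniform over {1, …, 59} (marginal of a uniform permutation), so P[π(i) > i] = (n − i)/n. Summing: Σ_{i=1}^{59} (n − i)/n = (0 + 1 + … + 58)/59 = 59(59 − 1)/(2·59) = (59 − 1)/2.
Hence E[X] = Σ_{i=1}^{59} (59 − i)/59 = 29 ≈ 29.000000.

E[X] = 29 = 29.000000.


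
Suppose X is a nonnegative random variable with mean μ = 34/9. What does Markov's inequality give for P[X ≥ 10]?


μ = E[X] = 34/9, a = 10.
Markov: P[X ≥ 10] ≤ μ/a = (34/9)/10 = 17/45.
Numerically: ≈ 0.3778.
(Since a = 10 > μ = 3.7778, the bound 17/45 is < 1 and informative.)

P[X ≥ 10] ≤ 17/45 ≈ 0.3778.


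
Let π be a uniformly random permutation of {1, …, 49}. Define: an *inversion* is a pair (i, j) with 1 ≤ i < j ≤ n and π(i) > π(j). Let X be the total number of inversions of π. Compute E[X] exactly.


Write X = Σ X_I over the C(49, 2) = 1176 pairs i < j, with X_I the indicator of one inversion.
There are 1176 indicators.
For each fixed pair i < j, the values π(i) and π(j) are two distinct elements of {1, …, 49} in uniformly random order; by symmetry P[π(i) > π(j)] = 1/2.
By linearity: E[X] = 1176 · (1/2) = C(49, 2) · (1/2) = 1176/2 = 588 ≈ 588.000000.

E[X] = 588 = 588.000000.


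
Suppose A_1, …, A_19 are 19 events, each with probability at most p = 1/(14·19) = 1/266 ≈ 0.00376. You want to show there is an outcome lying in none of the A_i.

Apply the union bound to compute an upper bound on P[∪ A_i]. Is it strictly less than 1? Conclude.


Union bound: P[∪_{i=1}^{19} A_i] ≤ Σ_i P[A_i] ≤ 19·p = 19·(1/266) = 1/14.
Numerically: 1/14 ≈ 0.07143.
Is 1/14 < 1? YES.
Since P[∪ A_i] ≤ 1/14 < 1, the complement has P[∩ A_i^c] ≥ 1 − 1/14 = 13/14 > 0, so some outcome avoids every A_i.

19·p = 1/14 ≈ 0.07143; existence CERTIFIED by the union bound.


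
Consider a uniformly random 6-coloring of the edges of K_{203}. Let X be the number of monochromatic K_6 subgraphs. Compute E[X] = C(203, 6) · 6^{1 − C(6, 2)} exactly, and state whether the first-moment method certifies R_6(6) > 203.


E[X] = C(203, 6) · 6^{1 − 15} = 90210944670 · 6^{−14} = 90210944670/78364164096.
As a reduced fraction: E[X] = 15035157445/13060694016 ≈ 1.15118.
Is E[X] < 1? NO.
Since E[X] ≥ 1, the first-moment bound is inconclusive at n = 203; it does NOT by itself certify R_6(6) > 203.

E[X] = 15035157445/13060694016 ≈ 1.15118; E[X] ≥ 1; first-moment method inconclusive here.


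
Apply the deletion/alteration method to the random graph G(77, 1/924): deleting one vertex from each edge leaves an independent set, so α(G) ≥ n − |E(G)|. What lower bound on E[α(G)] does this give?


E[|E(G)|] = C(77, 2)·p = 2926 · (1/924) = 19/6.
E[α(G)] ≥ n − E[|E(G)|] = 77 − 19/6 = 443/6.
Numerically: ≈ 73.833333.
(This is only a lower bound; the true E[α(G)] may be larger.)

E[α(G)] ≥ 443/6 ≈ 73.833333.


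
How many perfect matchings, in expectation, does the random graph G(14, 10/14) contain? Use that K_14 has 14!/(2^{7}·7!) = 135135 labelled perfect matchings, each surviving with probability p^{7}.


K_14 has 14!/(2^{7}·7!) = 135135 labelled perfect matchings.
For each such perfect matching H, let X_H = 1 if all 7 edges of H are present in G. Then P[X_H = 1] = p^{7} = (5/7)^{7} = 78125/823543.
By linearity: E[X] = Σ_H E[X_H] = 135135 · p^{7} = 135135 · 78125/823543 = 1508203125/117649.
Numerically: E[X] ≈ 12819.5.

E[X] = 135135 · (5/7)^{7} = 1508203125/117649 ≈ 12819.5.


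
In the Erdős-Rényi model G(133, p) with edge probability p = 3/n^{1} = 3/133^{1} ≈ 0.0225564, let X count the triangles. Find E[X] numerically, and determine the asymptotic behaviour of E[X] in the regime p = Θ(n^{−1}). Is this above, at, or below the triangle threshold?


Number of potential triangles: C(133, 3) = 383306.
Each occurs with probability p³ ≈ (0.0225564)³ ≈ 1.14764836e-05.
By linearity: E[X] = C(133, 3)·p³ ≈ 383306 · 1.14764836e-05 ≈ 4.399005.
Here α = 1, so p = 3/n is exactly at the triangle threshold p ~ 1/n. Asymptotically E[X] → c³/6 = 3³/6 = 9/2 ≈ 4.500000, a bounded constant. In this regime the triangle count is asymptotically Poisson(c³/6).

E[X] ≈ 4.399005; in regime p = Θ(1/n^{1}) E[X] stays bounded (at the triangle threshold p ~ 1/n).


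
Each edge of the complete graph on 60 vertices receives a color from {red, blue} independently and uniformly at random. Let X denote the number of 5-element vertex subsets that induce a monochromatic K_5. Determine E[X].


Let X = Σ_S X_S over the C(60, 5) = 5461512 subsets S of size 5, where X_S = 1 if the K_5 on S is monochromatic.
For a fixed S, the K_5 on S has C(5, 2) = 10 edges. P[all 10 edges red] = (1/2)^10, and likewise for blue, so P[monochromatic] = 2·(1/2)^10 = 2^{1 − 10} = 1/512.
By linearity of expectation: E[X] = C(60, 5) · 2^{1 − 10} = 5461512 · 1/512 = 682689/64.
Numerically: E[X] ≈ 10667.016.

E[X] = C(60,5)·2^(1−C(5,2)) = 682689/64 ≈ 10667.016.


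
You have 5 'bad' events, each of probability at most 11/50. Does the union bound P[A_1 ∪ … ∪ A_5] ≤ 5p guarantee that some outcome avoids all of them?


Union bound: P[∪_{i=1}^{5} A_i] ≤ Σ_i P[A_i] ≤ 5·p = 5·(11/50) = 11/10.
Numerically: 11/10 ≈ 1.100000.
Is 11/10 < 1? NO.
Since the bound 11/10 is ≥ 1, the union bound is uninformative here; it does NOT by itself certify existence.

5·p = 11/10 ≈ 1.100000; existence NOT certified by the union bound.


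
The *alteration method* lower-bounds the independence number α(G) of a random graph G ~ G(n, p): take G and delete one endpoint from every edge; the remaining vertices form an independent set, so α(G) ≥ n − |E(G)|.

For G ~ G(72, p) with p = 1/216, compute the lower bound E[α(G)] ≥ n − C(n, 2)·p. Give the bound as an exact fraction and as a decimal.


E[|E(G)|] = C(72, 2)·p = 2556 · (1/216) = 71/6.
E[α(G)] ≥ n − E[|E(G)|] = 72 − 71/6 = 361/6.
Numerically: ≈ 60.1667.
(This is only a lower bound; the true E[α(G)] may be larger.)

E[α(G)] ≥ 361/6 ≈ 60.1667.
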